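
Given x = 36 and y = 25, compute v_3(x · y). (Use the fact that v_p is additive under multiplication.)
v_3(900) = 2

v_p(x) = 2 (factor: 36 = 3^2 · 4); v_p(y) = 0 (factor: 25 = 3^0 · 25). Additivity: v_p(xy) = v_p(x) + v_p(y) = 2 + 0 = 2. (Direct check: xy = 900 = 3^2 · (100).)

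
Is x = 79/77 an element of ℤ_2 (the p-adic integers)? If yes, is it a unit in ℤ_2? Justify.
x ∈ ℤ_2^× (unit); v_2(x) = 0

ℤ_2 = {x ∈ ℚ_2 : v_2(x) ≥ 0} and ℤ_2^× = {x ∈ ℤ_2 : v_2(x) = 0}. Here v_2(79/77) = v_2(num) − v_2(den) = 0; compare against these criteria.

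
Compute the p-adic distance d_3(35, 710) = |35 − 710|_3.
d_3(35, 710) = 1/27

Step 1 — x − y = 35 − 710 = -675. Step 2 — v_3(-675) = 3 (factor: -675 = −(3^3 · 25); the sign does not affect v_p). Step 3 — |x − y|_3 = 3^{-3} = 1/27.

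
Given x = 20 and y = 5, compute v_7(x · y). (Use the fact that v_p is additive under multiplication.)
v_7(100) = 0

v_p(x) = 0 (factor: 20 = 7^0 · 20); v_p(y) = 0 (factor: 5 = 7^0 · 5). Additivity: v_p(xy) = v_p(x) + v_p(y) = 0 + 0 = 0. (Direct check: xy = 100 = 7^0 · (100).)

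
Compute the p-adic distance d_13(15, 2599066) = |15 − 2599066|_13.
d_13(15, 2599066) = 1/371293

Step 1 — x − y = 15 − 2599066 = -2599051. Step 2 — v_13(-2599051) = 5 (factor: -2599051 = −(13^5 · 7); the sign does not affect v_p). Step 3 — |x − y|_13 = 13^{-5} = 1/371293.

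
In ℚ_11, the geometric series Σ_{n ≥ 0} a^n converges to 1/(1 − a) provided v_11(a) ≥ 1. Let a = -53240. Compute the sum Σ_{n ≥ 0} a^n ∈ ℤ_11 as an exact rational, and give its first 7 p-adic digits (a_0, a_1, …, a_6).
Σ a^n = 1/(1 − a) = 1/53241;  first 7 digits = (1, 0, 0, 4, 7, 10, 4)

v_11(a) = 3 ≥ 1, so the series converges in ℤ_11 to 1/(1 − a) = 1/(1 − (-53240)) = 1/53241. Expand this rational in ℤ_11: compute digits iteratively via d_i = x_i mod 11, x_{i+1} = (x_i − d_i)/11. The first 7 digits are (1, 0, 0, 4, 7, 10, 4).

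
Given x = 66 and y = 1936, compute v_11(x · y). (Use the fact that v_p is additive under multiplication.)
v_11(127776) = 3

v_p(x) = 1 (factor: 66 = 11^1 · 6); v_p(y) = 2 (factor: 1936 = 11^2 · 16). Additivity: v_p(xy) = v_p(x) + v_p(y) = 1 + 2 = 3. (Direct check: xy = 127776 = 11^3 · (96).)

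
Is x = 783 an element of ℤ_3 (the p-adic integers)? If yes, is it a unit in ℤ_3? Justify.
x ∈ ℤ_3 but not a unit; v_3(x) = 3 > 0

ℤ_3 = {x ∈ ℚ_3 : v_3(x) ≥ 0} and ℤ_3^× = {x ∈ ℤ_3 : v_3(x) = 0}. Here v_3(783) = v_3(num) − v_3(den) = 3; compare against these criteria.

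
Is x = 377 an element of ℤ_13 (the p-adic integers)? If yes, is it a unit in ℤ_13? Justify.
x ∈ ℤ_13 but not a unit; v_13(x) = 1 > 0

ℤ_13 = {x ∈ ℚ_13 : v_13(x) ≥ 0} and ℤ_13^× = {x ∈ ℤ_13 : v_13(x) = 0}. Here v_13(377) = v_13(num) − v_13(den) = 1; compare against these criteria.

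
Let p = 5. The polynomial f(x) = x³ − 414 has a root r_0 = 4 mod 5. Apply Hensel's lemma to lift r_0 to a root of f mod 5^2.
r_1 = 4 (mod 25)

Hensel: r_{i+1} = r_i − f(r_i)/f′(r_i) mod 5^{i+2}, where f′(x) = 3x². Iterate:
  r_0 = 4 (mod 5)
  r_1 = 4 (mod 25)
Final: r = 4 with f(r) ≡ 0 mod 5^2.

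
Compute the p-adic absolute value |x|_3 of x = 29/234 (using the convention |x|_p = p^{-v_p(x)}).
|29/234|_3 = 9

Step 1 — compute v_3(x) by factoring powers of 3 out of the numerator and denominator: v_3(29/234) = -2. Step 2 — apply |x|_p = p^{-v_p(x)} = 3^{2} = 9.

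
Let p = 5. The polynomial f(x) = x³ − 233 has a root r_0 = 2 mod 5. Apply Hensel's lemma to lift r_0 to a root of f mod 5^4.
r_3 = 177 (mod 625)

Hensel: r_{i+1} = r_i − f(r_i)/f′(r_i) mod 5^{i+2}, where f′(x) = 3x². Iterate:
  r_0 = 2 (mod 5)
  r_1 = 2 (mod 25)
  r_2 = 52 (mod 125)
  r_3 = 177 (mod 625)
Final: r = 177 with f(r) ≡ 0 mod 5^4.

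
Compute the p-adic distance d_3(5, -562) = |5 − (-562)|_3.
d_3(5, -562) = 1/81

Step 1 — x − y = 5 − (-562) = 567. Step 2 — v_3(567) = 4 (factor: 567 = (3^4 · 7); the sign does not affect v_p). Step 3 — |x − y|_3 = 3^{-4} = 1/81.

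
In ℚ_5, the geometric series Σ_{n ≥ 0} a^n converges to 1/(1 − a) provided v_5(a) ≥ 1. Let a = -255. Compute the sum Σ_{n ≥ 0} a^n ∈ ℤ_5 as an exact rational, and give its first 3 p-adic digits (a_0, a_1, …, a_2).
Σ a^n = 1/(1 − a) = 1/256;  first 3 digits = (1, 4, 0)

v_5(a) = 1 ≥ 1, so the series converges in ℤ_5 to 1/(1 − a) = 1/(1 − (-255)) = 1/256. Expand this rational in ℤ_5: compute digits iteratively via d_i = x_i mod 5, x_{i+1} = (x_i − d_i)/5. The first 3 digits are (1, 4, 0).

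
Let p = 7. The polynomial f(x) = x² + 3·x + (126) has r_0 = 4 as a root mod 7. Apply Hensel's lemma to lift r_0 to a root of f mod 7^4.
r_3 = 284 (mod 2401)

Hensel: r_{i+1} = r_i − f(r_i)·(f′(r_i))^{-1} mod 7^{i+2}, f′(x) = 2x + 3. Iterate:
  r_0 = 4 (mod 7)
  r_1 = 39 (mod 49)
  r_2 = 284 (mod 343)
  r_3 = 284 (mod 2401)
Final: r = 284 satisfies f(r) ≡ 0 mod 7^4.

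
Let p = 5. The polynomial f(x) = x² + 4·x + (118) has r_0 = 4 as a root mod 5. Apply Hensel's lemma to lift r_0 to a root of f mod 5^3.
r_2 = 54 (mod 125)

Hensel: r_{i+1} = r_i − f(r_i)·(f′(r_i))^{-1} mod 5^{i+2}, f′(x) = 2x + 4. Iterate:
  r_0 = 4 (mod 5)
  r_1 = 4 (mod 25)
  r_2 = 54 (mod 125)
Final: r = 54 satisfies f(r) ≡ 0 mod 5^3.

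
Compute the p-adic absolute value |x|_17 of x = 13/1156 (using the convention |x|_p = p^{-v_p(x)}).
|13/1156|_17 = 289

Step 1 — compute v_17(x) by factoring powers of 17 out of the numerator and denominator: v_17(13/1156) = -2. Step 2 — apply |x|_p = p^{-v_p(x)} = 17^{2} = 289.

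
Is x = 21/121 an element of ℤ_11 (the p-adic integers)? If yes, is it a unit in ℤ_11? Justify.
x ∉ ℤ_11 (v_11(x) = -2 < 0)

ℤ_11 = {x ∈ ℚ_11 : v_11(x) ≥ 0} and ℤ_11^× = {x ∈ ℤ_11 : v_11(x) = 0}. Here v_11(21/121) = v_11(num) − v_11(den) = -2; compare against these criteria.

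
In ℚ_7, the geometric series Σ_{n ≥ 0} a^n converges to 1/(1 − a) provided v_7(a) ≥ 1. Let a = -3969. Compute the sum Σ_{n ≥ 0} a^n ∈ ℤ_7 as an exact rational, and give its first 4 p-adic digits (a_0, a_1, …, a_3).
Σ a^n = 1/(1 − a) = 1/3970;  first 4 digits = (1, 0, 3, 2)

v_7(a) = 2 ≥ 1, so the series converges in ℤ_7 to 1/(1 − a) = 1/(1 − (-3969)) = 1/3970. Expand this rational in ℤ_7: compute digits iteratively via d_i = x_i mod 7, x_{i+1} = (x_i − d_i)/7. The first 4 digits are (1, 0, 3, 2).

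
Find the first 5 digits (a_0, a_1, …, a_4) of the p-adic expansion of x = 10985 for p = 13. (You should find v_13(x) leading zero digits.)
(a_0, …, a_4) = (0, 0, 0, 5, 0)

v_13(10985) = 3, so a_0 = ... = a_2 = 0. Factor out: x = 13^3 · u with u = 5 a unit in ℤ_13. Expand u iteratively via a_{v+i} = u_i mod 13, u_{i+1} = (u_i − a_{v+i})/13:
  u_0 = 5;  a_3 = 5;  u_1 = (u_0 − 5)/13 = 0
  u_1 = 0;  a_4 = 0;  u_2 = (u_1 − 0)/13 = 0
Digits: (0, 0, 0, 5, 0).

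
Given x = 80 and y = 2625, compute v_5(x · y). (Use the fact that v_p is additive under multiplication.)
v_5(210000) = 4

v_p(x) = 1 (factor: 80 = 5^1 · 16); v_p(y) = 3 (factor: 2625 = 5^3 · 21). Additivity: v_p(xy) = v_p(x) + v_p(y) = 1 + 3 = 4. (Direct check: xy = 210000 = 5^4 · (336).)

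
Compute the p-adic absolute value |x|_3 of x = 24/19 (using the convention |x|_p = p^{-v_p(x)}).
|24/19|_3 = 1/3

Step 1 — compute v_3(x) by factoring powers of 3 out of the numerator and denominator: v_3(24/19) = 1. Step 2 — apply |x|_p = p^{-v_p(x)} = 3^{-1} = 1/3.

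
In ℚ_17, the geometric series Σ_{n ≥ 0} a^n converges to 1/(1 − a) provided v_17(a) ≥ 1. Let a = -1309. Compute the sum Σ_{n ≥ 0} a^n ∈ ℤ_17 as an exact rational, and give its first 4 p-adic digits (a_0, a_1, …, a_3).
Σ a^n = 1/(1 − a) = 1/1310;  first 4 digits = (1, 8, 8, 10)

v_17(a) = 1 ≥ 1, so the series converges in ℤ_17 to 1/(1 − a) = 1/(1 − (-1309)) = 1/1310. Expand this rational in ℤ_17: compute digits iteratively via d_i = x_i mod 17, x_{i+1} = (x_i − d_i)/17. The first 4 digits are (1, 8, 8, 10).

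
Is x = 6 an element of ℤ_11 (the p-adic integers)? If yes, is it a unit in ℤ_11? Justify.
x ∈ ℤ_11^× (unit); v_11(x) = 0

ℤ_11 = {x ∈ ℚ_11 : v_11(x) ≥ 0} and ℤ_11^× = {x ∈ ℤ_11 : v_11(x) = 0}. Here v_11(6) = v_11(num) − v_11(den) = 0; compare against these criteria.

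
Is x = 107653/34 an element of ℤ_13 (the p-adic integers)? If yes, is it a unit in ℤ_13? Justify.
x ∈ ℤ_13 but not a unit; v_13(x) = 3 > 0

ℤ_13 = {x ∈ ℚ_13 : v_13(x) ≥ 0} and ℤ_13^× = {x ∈ ℤ_13 : v_13(x) = 0}. Here v_13(107653/34) = v_13(num) − v_13(den) = 3; compare against these criteria.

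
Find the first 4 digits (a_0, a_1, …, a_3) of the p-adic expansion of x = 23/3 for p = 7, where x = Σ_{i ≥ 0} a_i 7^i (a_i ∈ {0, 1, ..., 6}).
(a_0, …, a_3) = (3, 3, 2, 2)

v_7(23/3) = 0 (numerator and denominator both coprime to 7), so x ∈ ℤ_7^×. Compute digits iteratively via a_i = x_i mod 7, x_{i+1} = (x_i − a_i)/7, with x_0 = x:
  x_0 = 23/3;  a_0 = 3;  x_1 = (x_0 − 3)/7 = 2/3
  x_1 = 2/3;  a_1 = 3;  x_2 = (x_1 − 3)/7 = -1/3
  x_2 = -1/3;  a_2 = 2;  x_3 = (x_2 − 2)/7 = -1/3
  x_3 = -1/3;  a_3 = 2;  x_4 = (x_3 − 2)/7 = -1/3
Digits: (3, 3, 2, 2).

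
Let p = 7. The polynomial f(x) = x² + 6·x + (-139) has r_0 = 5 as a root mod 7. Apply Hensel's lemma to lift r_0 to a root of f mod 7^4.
r_3 = 1272 (mod 2401)

Hensel: r_{i+1} = r_i − f(r_i)·(f′(r_i))^{-1} mod 7^{i+2}, f′(x) = 2x + 6. Iterate:
  r_0 = 5 (mod 7)
  r_1 = 47 (mod 49)
  r_2 = 243 (mod 343)
  r_3 = 1272 (mod 2401)
Final: r = 1272 satisfies f(r) ≡ 0 mod 7^4.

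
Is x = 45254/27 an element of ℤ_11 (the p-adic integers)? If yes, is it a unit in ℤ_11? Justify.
x ∈ ℤ_11 but not a unit; v_11(x) = 3 > 0

ℤ_11 = {x ∈ ℚ_11 : v_11(x) ≥ 0} and ℤ_11^× = {x ∈ ℤ_11 : v_11(x) = 0}. Here v_11(45254/27) = v_11(num) − v_11(den) = 3; compare against these criteria.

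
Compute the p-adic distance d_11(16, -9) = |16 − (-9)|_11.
d_11(16, -9) = 1

Step 1 — x − y = 16 − (-9) = 25. Step 2 — v_11(25) = 0 (factor: 25 = (11^0 · 25); the sign does not affect v_p). Step 3 — |x − y|_11 = 11^{0} = 1.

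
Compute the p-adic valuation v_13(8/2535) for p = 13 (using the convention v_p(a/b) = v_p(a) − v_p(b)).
v_13(8/2535) = -2

Factor powers of 13 from the numerator and denominator of the reduced fraction: 8 = 13^0 · 8 and 2535 = 13^2 · 15. Apply v_p(a/b) = v_p(a) − v_p(b): v_13(8/2535) = 0 − 2 = -2.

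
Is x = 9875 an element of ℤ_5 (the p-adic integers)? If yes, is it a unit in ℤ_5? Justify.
x ∈ ℤ_5 but not a unit; v_5(x) = 3 > 0

ℤ_5 = {x ∈ ℚ_5 : v_5(x) ≥ 0} and ℤ_5^× = {x ∈ ℤ_5 : v_5(x) = 0}. Here v_5(9875) = v_5(num) − v_5(den) = 3; compare against these criteria.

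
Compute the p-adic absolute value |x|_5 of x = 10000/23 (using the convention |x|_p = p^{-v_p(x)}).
|10000/23|_5 = 1/625

Step 1 — compute v_5(x) by factoring powers of 5 out of the numerator and denominator: v_5(10000/23) = 4. Step 2 — apply |x|_p = p^{-v_p(x)} = 5^{-4} = 1/625.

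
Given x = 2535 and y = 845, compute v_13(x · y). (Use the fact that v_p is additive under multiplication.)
v_13(2142075) = 4

v_p(x) = 2 (factor: 2535 = 13^2 · 15); v_p(y) = 2 (factor: 845 = 13^2 · 5). Additivity: v_p(xy) = v_p(x) + v_p(y) = 2 + 2 = 4. (Direct check: xy = 2142075 = 13^4 · (75).)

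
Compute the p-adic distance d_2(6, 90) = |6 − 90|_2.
d_2(6, 90) = 1/4

Step 1 — x − y = 6 − 90 = -84. Step 2 — v_2(-84) = 2 (factor: -84 = −(2^2 · 21); the sign does not affect v_p). Step 3 — |x − y|_2 = 2^{-2} = 1/4.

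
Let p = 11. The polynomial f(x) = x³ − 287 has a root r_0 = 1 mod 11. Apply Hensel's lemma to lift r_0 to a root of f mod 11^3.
r_2 = 177 (mod 1331)

Hensel: r_{i+1} = r_i − f(r_i)/f′(r_i) mod 11^{i+2}, where f′(x) = 3x². Iterate:
  r_0 = 1 (mod 11)
  r_1 = 56 (mod 121)
  r_2 = 177 (mod 1331)
Final: r = 177 with f(r) ≡ 0 mod 11^3.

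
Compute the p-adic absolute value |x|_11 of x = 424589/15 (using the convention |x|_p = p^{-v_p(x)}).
|424589/15|_11 = 1/14641

Step 1 — compute v_11(x) by factoring powers of 11 out of the numerator and denominator: v_11(424589/15) = 4. Step 2 — apply |x|_p = p^{-v_p(x)} = 11^{-4} = 1/14641.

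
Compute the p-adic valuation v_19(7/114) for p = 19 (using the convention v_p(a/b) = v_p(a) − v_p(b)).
v_19(7/114) = -1

Factor powers of 19 from the numerator and denominator of the reduced fraction: 7 = 19^0 · 7 and 114 = 19^1 · 6. Apply v_p(a/b) = v_p(a) − v_p(b): v_19(7/114) = 0 − 1 = -1.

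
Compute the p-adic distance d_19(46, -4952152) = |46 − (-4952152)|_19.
d_19(46, -4952152) = 1/2476099

Step 1 — x − y = 46 − (-4952152) = 4952198. Step 2 — v_19(4952198) = 5 (factor: 4952198 = (19^5 · 2); the sign does not affect v_p). Step 3 — |x − y|_19 = 19^{-5} = 1/2476099.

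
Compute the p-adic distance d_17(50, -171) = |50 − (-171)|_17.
d_17(50, -171) = 1/17

Step 1 — x − y = 50 − (-171) = 221. Step 2 — v_17(221) = 1 (factor: 221 = (17^1 · 13); the sign does not affect v_p). Step 3 — |x − y|_17 = 17^{-1} = 1/17.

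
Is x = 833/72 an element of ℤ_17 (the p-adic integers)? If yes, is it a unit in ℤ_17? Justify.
x ∈ ℤ_17 but not a unit; v_17(x) = 1 > 0

ℤ_17 = {x ∈ ℚ_17 : v_17(x) ≥ 0} and ℤ_17^× = {x ∈ ℤ_17 : v_17(x) = 0}. Here v_17(833/72) = v_17(num) − v_17(den) = 1; compare against these criteria.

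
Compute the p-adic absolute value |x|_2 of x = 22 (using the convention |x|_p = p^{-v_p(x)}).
|22|_2 = 1/2

Step 1 — compute v_2(x) by factoring powers of 2 out of the numerator and denominator: v_2(22) = 1. Step 2 — apply |x|_p = p^{-v_p(x)} = 2^{-1} = 1/2.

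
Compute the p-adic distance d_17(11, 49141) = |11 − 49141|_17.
d_17(11, 49141) = 1/4913

Step 1 — x − y = 11 − 49141 = -49130. Step 2 — v_17(-49130) = 3 (factor: -49130 = −(17^3 · 10); the sign does not affect v_p). Step 3 — |x − y|_17 = 17^{-3} = 1/4913.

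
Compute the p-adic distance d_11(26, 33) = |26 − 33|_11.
d_11(26, 33) = 1

Step 1 — x − y = 26 − 33 = -7. Step 2 — v_11(-7) = 0 (factor: -7 = −(11^0 · 7); the sign does not affect v_p). Step 3 — |x − y|_11 = 11^{0} = 1.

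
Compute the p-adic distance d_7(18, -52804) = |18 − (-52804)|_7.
d_7(18, -52804) = 1/2401

Step 1 — x − y = 18 − (-52804) = 52822. Step 2 — v_7(52822) = 4 (factor: 52822 = (7^4 · 22); the sign does not affect v_p). Step 3 — |x − y|_7 = 7^{-4} = 1/2401.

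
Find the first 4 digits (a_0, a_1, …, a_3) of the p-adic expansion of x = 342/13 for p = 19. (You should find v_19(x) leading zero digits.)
(a_0, …, a_3) = (0, 16, 8, 1)

v_19(342/13) = 1, so a_0 = ... = a_0 = 0. Factor out: x = 19^1 · u with u = 18/13 a unit in ℤ_19. Expand u iteratively via a_{v+i} = u_i mod 19, u_{i+1} = (u_i − a_{v+i})/19:
  u_0 = 18/13;  a_1 = 16;  u_1 = (u_0 − 16)/19 = -10/13
  u_1 = -10/13;  a_2 = 8;  u_2 = (u_1 − 8)/19 = -6/13
  u_2 = -6/13;  a_3 = 1;  u_3 = (u_2 − 1)/19 = -1/13
Digits: (0, 16, 8, 1).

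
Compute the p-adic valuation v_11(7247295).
v_11(7247295) = 5

v_11(n) is the largest exponent k such that 11^k divides n. Factor out: 7247295 = 11^5 · 45. (Sign doesn't affect v_p.) So v_11(7247295) = 5.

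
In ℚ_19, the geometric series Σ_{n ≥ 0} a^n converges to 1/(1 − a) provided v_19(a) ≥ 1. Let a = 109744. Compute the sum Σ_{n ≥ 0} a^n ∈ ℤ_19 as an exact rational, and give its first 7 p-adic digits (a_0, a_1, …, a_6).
Σ a^n = 1/(1 − a) = -1/109743;  first 7 digits = (1, 0, 0, 16, 0, 0, 9)

v_19(a) = 3 ≥ 1, so the series converges in ℤ_19 to 1/(1 − a) = 1/(1 − 109744) = -1/109743. Expand this rational in ℤ_19: compute digits iteratively via d_i = x_i mod 19, x_{i+1} = (x_i − d_i)/19. The first 7 digits are (1, 0, 0, 16, 0, 0, 9).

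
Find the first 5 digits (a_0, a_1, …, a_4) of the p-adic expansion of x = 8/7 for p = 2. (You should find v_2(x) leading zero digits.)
(a_0, …, a_4) = (0, 0, 0, 1, 1)

v_2(8/7) = 3, so a_0 = ... = a_2 = 0. Factor out: x = 2^3 · u with u = 1/7 a unit in ℤ_2. Expand u iteratively via a_{v+i} = u_i mod 2, u_{i+1} = (u_i − a_{v+i})/2:
  u_0 = 1/7;  a_3 = 1;  u_1 = (u_0 − 1)/2 = -3/7
  u_1 = -3/7;  a_4 = 1;  u_2 = (u_1 − 1)/2 = -5/7
Digits: (0, 0, 0, 1, 1).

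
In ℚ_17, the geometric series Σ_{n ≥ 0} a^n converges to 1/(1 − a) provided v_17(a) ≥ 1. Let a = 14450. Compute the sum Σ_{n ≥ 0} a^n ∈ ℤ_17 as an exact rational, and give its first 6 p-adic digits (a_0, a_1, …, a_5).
Σ a^n = 1/(1 − a) = -1/14449;  first 6 digits = (1, 0, 16, 2, 1, 11)

v_17(a) = 2 ≥ 1, so the series converges in ℤ_17 to 1/(1 − a) = 1/(1 − 14450) = -1/14449. Expand this rational in ℤ_17: compute digits iteratively via d_i = x_i mod 17, x_{i+1} = (x_i − d_i)/17. The first 6 digits are (1, 0, 16, 2, 1, 11).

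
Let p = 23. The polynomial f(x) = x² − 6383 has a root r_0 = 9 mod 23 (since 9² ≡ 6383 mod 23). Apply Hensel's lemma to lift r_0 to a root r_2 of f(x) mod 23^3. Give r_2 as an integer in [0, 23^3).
r_2 = 4356 (mod 12167)

Hensel's recurrence: r_{i+1} = r_i − f(r_i)·(f′(r_i))^{-1} mod 23^{i+2}, with f′(x) = 2x. Iterate:
  r_0 = 9 (mod 23)
  r_1 = 124 (mod 529)
  r_2 = 4356 (mod 12167)
Final: r_2 = 4356, and one checks f(r_2) ≡ 0 mod 23^3.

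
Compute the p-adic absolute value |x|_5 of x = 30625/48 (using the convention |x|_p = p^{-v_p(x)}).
|30625/48|_5 = 1/625

Step 1 — compute v_5(x) by factoring powers of 5 out of the numerator and denominator: v_5(30625/48) = 4. Step 2 — apply |x|_p = p^{-v_p(x)} = 5^{-4} = 1/625.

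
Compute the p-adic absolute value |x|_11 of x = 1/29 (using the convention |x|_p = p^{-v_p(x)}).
|1/29|_11 = 1

Step 1 — compute v_11(x) by factoring powers of 11 out of the numerator and denominator: v_11(1/29) = 0. Step 2 — apply |x|_p = p^{-v_p(x)} = 11^{0} = 1.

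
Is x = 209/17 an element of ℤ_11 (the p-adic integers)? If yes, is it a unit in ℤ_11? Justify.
x ∈ ℤ_11 but not a unit; v_11(x) = 1 > 0

ℤ_11 = {x ∈ ℚ_11 : v_11(x) ≥ 0} and ℤ_11^× = {x ∈ ℤ_11 : v_11(x) = 0}. Here v_11(209/17) = v_11(num) − v_11(den) = 1; compare against these criteria.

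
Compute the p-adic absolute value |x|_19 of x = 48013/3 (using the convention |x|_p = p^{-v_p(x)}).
|48013/3|_19 = 1/6859

Step 1 — compute v_19(x) by factoring powers of 19 out of the numerator and denominator: v_19(48013/3) = 3. Step 2 — apply |x|_p = p^{-v_p(x)} = 19^{-3} = 1/6859.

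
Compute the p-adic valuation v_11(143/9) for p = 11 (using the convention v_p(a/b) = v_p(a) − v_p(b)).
v_11(143/9) = 1

Factor powers of 11 from the numerator and denominator of the reduced fraction: 143 = 11^1 · 13 and 9 = 11^0 · 9. Apply v_p(a/b) = v_p(a) − v_p(b): v_11(143/9) = 1 − 0 = 1.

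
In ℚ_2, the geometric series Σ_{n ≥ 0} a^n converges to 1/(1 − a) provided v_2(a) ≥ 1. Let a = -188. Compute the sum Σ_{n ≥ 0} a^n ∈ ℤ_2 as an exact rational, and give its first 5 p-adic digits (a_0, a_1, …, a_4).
Σ a^n = 1/(1 − a) = 1/189;  first 5 digits = (1, 0, 1, 0, 1)

v_2(a) = 2 ≥ 1, so the series converges in ℤ_2 to 1/(1 − a) = 1/(1 − (-188)) = 1/189. Expand this rational in ℤ_2: compute digits iteratively via d_i = x_i mod 2, x_{i+1} = (x_i − d_i)/2. The first 5 digits are (1, 0, 1, 0, 1).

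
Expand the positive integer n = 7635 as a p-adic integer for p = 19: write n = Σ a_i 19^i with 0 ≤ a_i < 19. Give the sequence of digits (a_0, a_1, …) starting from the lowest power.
(a_0, a_1, …) = (16, 2, 2, 1)

Repeated division by 19 gives the digits low-to-high: 7635 = 16 + 2·19^1 + 2·19^2 + 1·19^3. Digit sequence: (16, 2, 2, 1).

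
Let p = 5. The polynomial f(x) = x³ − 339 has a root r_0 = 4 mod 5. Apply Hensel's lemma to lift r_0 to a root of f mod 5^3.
r_2 = 54 (mod 125)

Hensel: r_{i+1} = r_i − f(r_i)/f′(r_i) mod 5^{i+2}, where f′(x) = 3x². Iterate:
  r_0 = 4 (mod 5)
  r_1 = 4 (mod 25)
  r_2 = 54 (mod 125)
Final: r = 54 with f(r) ≡ 0 mod 5^3.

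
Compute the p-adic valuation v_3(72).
v_3(72) = 2

v_3(n) is the largest exponent k such that 3^k divides n. Factor out: 72 = 3^2 · 8. (Sign doesn't affect v_p.) So v_3(72) = 2.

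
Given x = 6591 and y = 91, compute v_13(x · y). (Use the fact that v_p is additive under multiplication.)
v_13(599781) = 4

v_p(x) = 3 (factor: 6591 = 13^3 · 3); v_p(y) = 1 (factor: 91 = 13^1 · 7). Additivity: v_p(xy) = v_p(x) + v_p(y) = 3 + 1 = 4. (Direct check: xy = 599781 = 13^4 · (21).)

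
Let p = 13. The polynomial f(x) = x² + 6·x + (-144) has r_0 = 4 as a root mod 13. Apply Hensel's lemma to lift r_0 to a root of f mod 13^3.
r_2 = 1122 (mod 2197)

Hensel: r_{i+1} = r_i − f(r_i)·(f′(r_i))^{-1} mod 13^{i+2}, f′(x) = 2x + 6. Iterate:
  r_0 = 4 (mod 13)
  r_1 = 108 (mod 169)
  r_2 = 1122 (mod 2197)
Final: r = 1122 satisfies f(r) ≡ 0 mod 13^3.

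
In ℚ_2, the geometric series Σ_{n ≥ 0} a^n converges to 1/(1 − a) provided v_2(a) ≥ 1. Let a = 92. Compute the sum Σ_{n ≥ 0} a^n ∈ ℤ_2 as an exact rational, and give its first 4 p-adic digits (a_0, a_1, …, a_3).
Σ a^n = 1/(1 − a) = -1/91;  first 4 digits = (1, 0, 1, 1)

v_2(a) = 2 ≥ 1, so the series converges in ℤ_2 to 1/(1 − a) = 1/(1 − 92) = -1/91. Expand this rational in ℤ_2: compute digits iteratively via d_i = x_i mod 2, x_{i+1} = (x_i − d_i)/2. The first 4 digits are (1, 0, 1, 1).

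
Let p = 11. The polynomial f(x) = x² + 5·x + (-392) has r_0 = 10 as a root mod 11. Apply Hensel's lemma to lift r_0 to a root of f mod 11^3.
r_2 = 978 (mod 1331)

Hensel: r_{i+1} = r_i − f(r_i)·(f′(r_i))^{-1} mod 11^{i+2}, f′(x) = 2x + 5. Iterate:
  r_0 = 10 (mod 11)
  r_1 = 10 (mod 121)
  r_2 = 978 (mod 1331)
Final: r = 978 satisfies f(r) ≡ 0 mod 11^3.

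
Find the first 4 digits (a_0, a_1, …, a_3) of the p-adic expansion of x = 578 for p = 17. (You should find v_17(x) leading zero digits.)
(a_0, …, a_3) = (0, 0, 2, 0)

v_17(578) = 2, so a_0 = ... = a_1 = 0. Factor out: x = 17^2 · u with u = 2 a unit in ℤ_17. Expand u iteratively via a_{v+i} = u_i mod 17, u_{i+1} = (u_i − a_{v+i})/17:
  u_0 = 2;  a_2 = 2;  u_1 = (u_0 − 2)/17 = 0
  u_1 = 0;  a_3 = 0;  u_2 = (u_1 − 0)/17 = 0
Digits: (0, 0, 2, 0).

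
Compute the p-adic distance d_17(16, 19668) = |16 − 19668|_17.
d_17(16, 19668) = 1/4913

Step 1 — x − y = 16 − 19668 = -19652. Step 2 — v_17(-19652) = 3 (factor: -19652 = −(17^3 · 4); the sign does not affect v_p). Step 3 — |x − y|_17 = 17^{-3} = 1/4913.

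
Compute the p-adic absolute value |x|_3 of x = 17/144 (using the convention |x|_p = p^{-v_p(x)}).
|17/144|_3 = 9

Step 1 — compute v_3(x) by factoring powers of 3 out of the numerator and denominator: v_3(17/144) = -2. Step 2 — apply |x|_p = p^{-v_p(x)} = 3^{2} = 9.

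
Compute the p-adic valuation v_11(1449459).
v_11(1449459) = 5

v_11(n) is the largest exponent k such that 11^k divides n. Factor out: 1449459 = 11^5 · 9. (Sign doesn't affect v_p.) So v_11(1449459) = 5.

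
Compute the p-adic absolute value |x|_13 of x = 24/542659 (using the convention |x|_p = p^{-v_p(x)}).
|24/542659|_13 = 28561

Step 1 — compute v_13(x) by factoring powers of 13 out of the numerator and denominator: v_13(24/542659) = -4. Step 2 — apply |x|_p = p^{-v_p(x)} = 13^{4} = 28561.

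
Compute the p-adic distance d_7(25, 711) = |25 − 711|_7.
d_7(25, 711) = 1/343

Step 1 — x − y = 25 − 711 = -686. Step 2 — v_7(-686) = 3 (factor: -686 = −(7^3 · 2); the sign does not affect v_p). Step 3 — |x − y|_7 = 7^{-3} = 1/343.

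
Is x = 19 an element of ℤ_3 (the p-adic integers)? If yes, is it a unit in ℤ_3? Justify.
x ∈ ℤ_3^× (unit); v_3(x) = 0

ℤ_3 = {x ∈ ℚ_3 : v_3(x) ≥ 0} and ℤ_3^× = {x ∈ ℤ_3 : v_3(x) = 0}. Here v_3(19) = v_3(num) − v_3(den) = 0; compare against these criteria.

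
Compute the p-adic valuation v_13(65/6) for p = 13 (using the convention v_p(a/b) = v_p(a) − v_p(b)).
v_13(65/6) = 1

Factor powers of 13 from the numerator and denominator of the reduced fraction: 65 = 13^1 · 5 and 6 = 13^0 · 6. Apply v_p(a/b) = v_p(a) − v_p(b): v_13(65/6) = 1 − 0 = 1.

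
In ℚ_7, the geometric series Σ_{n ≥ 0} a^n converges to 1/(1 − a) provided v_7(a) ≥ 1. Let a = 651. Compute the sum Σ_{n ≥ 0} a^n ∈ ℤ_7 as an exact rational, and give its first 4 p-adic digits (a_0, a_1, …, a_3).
Σ a^n = 1/(1 − a) = -1/650;  first 4 digits = (1, 2, 3, 6)

v_7(a) = 1 ≥ 1, so the series converges in ℤ_7 to 1/(1 − a) = 1/(1 − 651) = -1/650. Expand this rational in ℤ_7: compute digits iteratively via d_i = x_i mod 7, x_{i+1} = (x_i − d_i)/7. The first 4 digits are (1, 2, 3, 6).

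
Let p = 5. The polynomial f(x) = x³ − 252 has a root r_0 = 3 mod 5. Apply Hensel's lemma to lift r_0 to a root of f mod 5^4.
r_3 = 428 (mod 625)

Hensel: r_{i+1} = r_i − f(r_i)/f′(r_i) mod 5^{i+2}, where f′(x) = 3x². Iterate:
  r_0 = 3 (mod 5)
  r_1 = 3 (mod 25)
  r_2 = 53 (mod 125)
  r_3 = 428 (mod 625)
Final: r = 428 with f(r) ≡ 0 mod 5^4.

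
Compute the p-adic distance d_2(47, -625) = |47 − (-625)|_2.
d_2(47, -625) = 1/32

Step 1 — x − y = 47 − (-625) = 672. Step 2 — v_2(672) = 5 (factor: 672 = (2^5 · 21); the sign does not affect v_p). Step 3 — |x − y|_2 = 2^{-5} = 1/32.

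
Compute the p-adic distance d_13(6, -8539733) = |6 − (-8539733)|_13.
d_13(6, -8539733) = 1/371293

Step 1 — x − y = 6 − (-8539733) = 8539739. Step 2 — v_13(8539739) = 5 (factor: 8539739 = (13^5 · 23); the sign does not affect v_p). Step 3 — |x − y|_13 = 13^{-5} = 1/371293.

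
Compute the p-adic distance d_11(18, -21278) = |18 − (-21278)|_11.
d_11(18, -21278) = 1/1331

Step 1 — x − y = 18 − (-21278) = 21296. Step 2 — v_11(21296) = 3 (factor: 21296 = (11^3 · 16); the sign does not affect v_p). Step 3 — |x − y|_11 = 11^{-3} = 1/1331.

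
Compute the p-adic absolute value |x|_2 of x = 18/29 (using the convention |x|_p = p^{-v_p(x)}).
|18/29|_2 = 1/2

Step 1 — compute v_2(x) by factoring powers of 2 out of the numerator and denominator: v_2(18/29) = 1. Step 2 — apply |x|_p = p^{-v_p(x)} = 2^{-1} = 1/2.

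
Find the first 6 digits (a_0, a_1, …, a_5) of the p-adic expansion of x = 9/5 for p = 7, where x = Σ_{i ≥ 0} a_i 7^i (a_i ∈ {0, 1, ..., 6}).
(a_0, …, a_5) = (6, 5, 2, 1, 4, 5)

v_7(9/5) = 0 (numerator and denominator both coprime to 7), so x ∈ ℤ_7^×. Compute digits iteratively via a_i = x_i mod 7, x_{i+1} = (x_i − a_i)/7, with x_0 = x:
  x_0 = 9/5;  a_0 = 6;  x_1 = (x_0 − 6)/7 = -3/5
  x_1 = -3/5;  a_1 = 5;  x_2 = (x_1 − 5)/7 = -4/5
  x_2 = -4/5;  a_2 = 2;  x_3 = (x_2 − 2)/7 = -2/5
  x_3 = -2/5;  a_3 = 1;  x_4 = (x_3 − 1)/7 = -1/5
  x_4 = -1/5;  a_4 = 4;  x_5 = (x_4 − 4)/7 = -3/5
  x_5 = -3/5;  a_5 = 5;  x_6 = (x_5 − 5)/7 = -4/5
Digits: (6, 5, 2, 1, 4, 5).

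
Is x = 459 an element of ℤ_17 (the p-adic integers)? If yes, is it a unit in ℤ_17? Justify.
x ∈ ℤ_17 but not a unit; v_17(x) = 1 > 0

ℤ_17 = {x ∈ ℚ_17 : v_17(x) ≥ 0} and ℤ_17^× = {x ∈ ℤ_17 : v_17(x) = 0}. Here v_17(459) = v_17(num) − v_17(den) = 1; compare against these criteria.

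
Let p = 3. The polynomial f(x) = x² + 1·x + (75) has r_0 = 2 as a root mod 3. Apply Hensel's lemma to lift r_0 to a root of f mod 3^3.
r_2 = 2 (mod 27)

Hensel: r_{i+1} = r_i − f(r_i)·(f′(r_i))^{-1} mod 3^{i+2}, f′(x) = 2x + 1. Iterate:
  r_0 = 2 (mod 3)
  r_1 = 2 (mod 9)
  r_2 = 2 (mod 27)
Final: r = 2 satisfies f(r) ≡ 0 mod 3^3.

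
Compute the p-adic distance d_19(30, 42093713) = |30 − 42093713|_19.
d_19(30, 42093713) = 1/2476099

Step 1 — x − y = 30 − 42093713 = -42093683. Step 2 — v_19(-42093683) = 5 (factor: -42093683 = −(19^5 · 17); the sign does not affect v_p). Step 3 — |x − y|_19 = 19^{-5} = 1/2476099.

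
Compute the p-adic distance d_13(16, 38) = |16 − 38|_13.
d_13(16, 38) = 1

Step 1 — x − y = 16 − 38 = -22. Step 2 — v_13(-22) = 0 (factor: -22 = −(13^0 · 22); the sign does not affect v_p). Step 3 — |x − y|_13 = 13^{0} = 1.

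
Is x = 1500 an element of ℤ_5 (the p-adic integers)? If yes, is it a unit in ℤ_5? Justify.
x ∈ ℤ_5 but not a unit; v_5(x) = 3 > 0

ℤ_5 = {x ∈ ℚ_5 : v_5(x) ≥ 0} and ℤ_5^× = {x ∈ ℤ_5 : v_5(x) = 0}. Here v_5(1500) = v_5(num) − v_5(den) = 3; compare against these criteria.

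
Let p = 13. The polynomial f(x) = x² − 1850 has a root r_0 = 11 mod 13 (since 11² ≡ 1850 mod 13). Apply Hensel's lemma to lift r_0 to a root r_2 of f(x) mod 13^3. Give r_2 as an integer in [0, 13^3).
r_2 = 466 (mod 2197)

Hensel's recurrence: r_{i+1} = r_i − f(r_i)·(f′(r_i))^{-1} mod 13^{i+2}, with f′(x) = 2x. Iterate:
  r_0 = 11 (mod 13)
  r_1 = 128 (mod 169)
  r_2 = 466 (mod 2197)
Final: r_2 = 466, and one checks f(r_2) ≡ 0 mod 13^3.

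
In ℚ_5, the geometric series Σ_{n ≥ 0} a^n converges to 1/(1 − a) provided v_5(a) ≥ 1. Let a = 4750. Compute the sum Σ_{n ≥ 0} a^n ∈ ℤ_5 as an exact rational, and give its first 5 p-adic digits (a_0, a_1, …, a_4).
Σ a^n = 1/(1 − a) = -1/4749;  first 5 digits = (1, 0, 0, 3, 2)

v_5(a) = 3 ≥ 1, so the series converges in ℤ_5 to 1/(1 − a) = 1/(1 − 4750) = -1/4749. Expand this rational in ℤ_5: compute digits iteratively via d_i = x_i mod 5, x_{i+1} = (x_i − d_i)/5. The first 5 digits are (1, 0, 0, 3, 2).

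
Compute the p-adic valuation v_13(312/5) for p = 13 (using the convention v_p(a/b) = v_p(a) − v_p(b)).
v_13(312/5) = 1

Factor powers of 13 from the numerator and denominator of the reduced fraction: 312 = 13^1 · 24 and 5 = 13^0 · 5. Apply v_p(a/b) = v_p(a) − v_p(b): v_13(312/5) = 1 − 0 = 1.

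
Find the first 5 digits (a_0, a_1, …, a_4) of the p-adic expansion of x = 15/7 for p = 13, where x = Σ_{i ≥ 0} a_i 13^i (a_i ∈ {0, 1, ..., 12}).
(a_0, …, a_4) = (4, 11, 1, 11, 1)

v_13(15/7) = 0 (numerator and denominator both coprime to 13), so x ∈ ℤ_13^×. Compute digits iteratively via a_i = x_i mod 13, x_{i+1} = (x_i − a_i)/13, with x_0 = x:
  x_0 = 15/7;  a_0 = 4;  x_1 = (x_0 − 4)/13 = -1/7
  x_1 = -1/7;  a_1 = 11;  x_2 = (x_1 − 11)/13 = -6/7
  x_2 = -6/7;  a_2 = 1;  x_3 = (x_2 − 1)/13 = -1/7
  x_3 = -1/7;  a_3 = 11;  x_4 = (x_3 − 11)/13 = -6/7
  x_4 = -6/7;  a_4 = 1;  x_5 = (x_4 − 1)/13 = -1/7
Digits: (4, 11, 1, 11, 1).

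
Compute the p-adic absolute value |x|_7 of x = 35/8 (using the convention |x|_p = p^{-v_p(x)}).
|35/8|_7 = 1/7

Step 1 — compute v_7(x) by factoring powers of 7 out of the numerator and denominator: v_7(35/8) = 1. Step 2 — apply |x|_p = p^{-v_p(x)} = 7^{-1} = 1/7.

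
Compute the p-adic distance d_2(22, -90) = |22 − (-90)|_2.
d_2(22, -90) = 1/16

Step 1 — x − y = 22 − (-90) = 112. Step 2 — v_2(112) = 4 (factor: 112 = (2^4 · 7); the sign does not affect v_p). Step 3 — |x − y|_2 = 2^{-4} = 1/16.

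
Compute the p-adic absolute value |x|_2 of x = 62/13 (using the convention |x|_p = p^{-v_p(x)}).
|62/13|_2 = 1/2

Step 1 — compute v_2(x) by factoring powers of 2 out of the numerator and denominator: v_2(62/13) = 1. Step 2 — apply |x|_p = p^{-v_p(x)} = 2^{-1} = 1/2.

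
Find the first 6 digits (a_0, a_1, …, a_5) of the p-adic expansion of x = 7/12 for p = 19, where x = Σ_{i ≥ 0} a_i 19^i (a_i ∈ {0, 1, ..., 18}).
(a_0, …, a_5) = (18, 7, 17, 7, 17, 7)

v_19(7/12) = 0 (numerator and denominator both coprime to 19), so x ∈ ℤ_19^×. Compute digits iteratively via a_i = x_i mod 19, x_{i+1} = (x_i − a_i)/19, with x_0 = x:
  x_0 = 7/12;  a_0 = 18;  x_1 = (x_0 − 18)/19 = -11/12
  x_1 = -11/12;  a_1 = 7;  x_2 = (x_1 − 7)/19 = -5/12
  x_2 = -5/12;  a_2 = 17;  x_3 = (x_2 − 17)/19 = -11/12
  x_3 = -11/12;  a_3 = 7;  x_4 = (x_3 − 7)/19 = -5/12
  x_4 = -5/12;  a_4 = 17;  x_5 = (x_4 − 17)/19 = -11/12
  x_5 = -11/12;  a_5 = 7;  x_6 = (x_5 − 7)/19 = -5/12
Digits: (18, 7, 17, 7, 17, 7).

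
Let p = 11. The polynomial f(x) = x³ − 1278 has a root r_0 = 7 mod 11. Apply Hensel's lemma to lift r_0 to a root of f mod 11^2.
r_1 = 29 (mod 121)

Hensel: r_{i+1} = r_i − f(r_i)/f′(r_i) mod 11^{i+2}, where f′(x) = 3x². Iterate:
  r_0 = 7 (mod 11)
  r_1 = 29 (mod 121)
Final: r = 29 with f(r) ≡ 0 mod 11^2.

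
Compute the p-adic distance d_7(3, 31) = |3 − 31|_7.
d_7(3, 31) = 1/7

Step 1 — x − y = 3 − 31 = -28. Step 2 — v_7(-28) = 1 (factor: -28 = −(7^1 · 4); the sign does not affect v_p). Step 3 — |x − y|_7 = 7^{-1} = 1/7.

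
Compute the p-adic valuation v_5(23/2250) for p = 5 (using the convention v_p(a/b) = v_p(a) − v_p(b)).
v_5(23/2250) = -3

Factor powers of 5 from the numerator and denominator of the reduced fraction: 23 = 5^0 · 23 and 2250 = 5^3 · 18. Apply v_p(a/b) = v_p(a) − v_p(b): v_5(23/2250) = 0 − 3 = -3.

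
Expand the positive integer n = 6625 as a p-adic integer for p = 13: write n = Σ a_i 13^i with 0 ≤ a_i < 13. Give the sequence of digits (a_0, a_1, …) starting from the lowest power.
(a_0, a_1, …) = (8, 2, 0, 3)

Repeated division by 13 gives the digits low-to-high: 6625 = 8 + 2·13^1 + 3·13^3. Digit sequence: (8, 2, 0, 3).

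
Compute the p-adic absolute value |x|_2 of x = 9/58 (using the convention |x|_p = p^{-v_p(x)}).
|9/58|_2 = 2

Step 1 — compute v_2(x) by factoring powers of 2 out of the numerator and denominator: v_2(9/58) = -1. Step 2 — apply |x|_p = p^{-v_p(x)} = 2^{1} = 2.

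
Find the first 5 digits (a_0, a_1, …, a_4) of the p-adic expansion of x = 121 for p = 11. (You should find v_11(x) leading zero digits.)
(a_0, …, a_4) = (0, 0, 1, 0, 0)

v_11(121) = 2, so a_0 = ... = a_1 = 0. Factor out: x = 11^2 · u with u = 1 a unit in ℤ_11. Expand u iteratively via a_{v+i} = u_i mod 11, u_{i+1} = (u_i − a_{v+i})/11:
  u_0 = 1;  a_2 = 1;  u_1 = (u_0 − 1)/11 = 0
  u_1 = 0;  a_3 = 0;  u_2 = (u_1 − 0)/11 = 0
  u_2 = 0;  a_4 = 0;  u_3 = (u_2 − 0)/11 = 0
Digits: (0, 0, 1, 0, 0).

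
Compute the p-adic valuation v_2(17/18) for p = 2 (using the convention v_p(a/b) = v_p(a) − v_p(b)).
v_2(17/18) = -1

Factor powers of 2 from the numerator and denominator of the reduced fraction: 17 = 2^0 · 17 and 18 = 2^1 · 9. Apply v_p(a/b) = v_p(a) − v_p(b): v_2(17/18) = 0 − 1 = -1.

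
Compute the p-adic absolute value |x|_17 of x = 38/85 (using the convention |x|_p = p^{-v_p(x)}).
|38/85|_17 = 17

Step 1 — compute v_17(x) by factoring powers of 17 out of the numerator and denominator: v_17(38/85) = -1. Step 2 — apply |x|_p = p^{-v_p(x)} = 17^{1} = 17.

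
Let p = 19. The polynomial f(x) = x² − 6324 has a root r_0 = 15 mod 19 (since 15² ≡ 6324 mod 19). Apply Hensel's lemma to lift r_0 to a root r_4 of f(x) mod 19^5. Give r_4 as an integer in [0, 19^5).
r_4 = 673014 (mod 2476099)

Hensel's recurrence: r_{i+1} = r_i − f(r_i)·(f′(r_i))^{-1} mod 19^{i+2}, with f′(x) = 2x. Iterate:
  r_0 = 15 (mod 19)
  r_1 = 110 (mod 361)
  r_2 = 832 (mod 6859)
  r_3 = 21409 (mod 130321)
  r_4 = 673014 (mod 2476099)
Final: r_4 = 673014, and one checks f(r_4) ≡ 0 mod 19^5.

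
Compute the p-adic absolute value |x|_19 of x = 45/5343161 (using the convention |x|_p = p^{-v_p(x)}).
|45/5343161|_19 = 130321

Step 1 — compute v_19(x) by factoring powers of 19 out of the numerator and denominator: v_19(45/5343161) = -4. Step 2 — apply |x|_p = p^{-v_p(x)} = 19^{4} = 130321.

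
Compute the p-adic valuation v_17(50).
v_17(50) = 0

v_17(n) is the largest exponent k such that 17^k divides n. Factor out: 50 = 17^0 · 50. (Sign doesn't affect v_p.) So v_17(50) = 0.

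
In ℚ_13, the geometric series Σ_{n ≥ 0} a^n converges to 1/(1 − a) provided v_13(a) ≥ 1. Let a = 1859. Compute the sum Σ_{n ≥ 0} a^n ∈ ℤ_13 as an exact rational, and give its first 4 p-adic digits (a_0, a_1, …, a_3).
Σ a^n = 1/(1 − a) = -1/1858;  first 4 digits = (1, 0, 11, 0)

v_13(a) = 2 ≥ 1, so the series converges in ℤ_13 to 1/(1 − a) = 1/(1 − 1859) = -1/1858. Expand this rational in ℤ_13: compute digits iteratively via d_i = x_i mod 13, x_{i+1} = (x_i − d_i)/13. The first 4 digits are (1, 0, 11, 0).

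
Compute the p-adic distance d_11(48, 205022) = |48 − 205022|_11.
d_11(48, 205022) = 1/14641

Step 1 — x − y = 48 − 205022 = -204974. Step 2 — v_11(-204974) = 4 (factor: -204974 = −(11^4 · 14); the sign does not affect v_p). Step 3 — |x − y|_11 = 11^{-4} = 1/14641.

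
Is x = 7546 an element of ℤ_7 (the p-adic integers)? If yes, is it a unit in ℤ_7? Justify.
x ∈ ℤ_7 but not a unit; v_7(x) = 3 > 0

ℤ_7 = {x ∈ ℚ_7 : v_7(x) ≥ 0} and ℤ_7^× = {x ∈ ℤ_7 : v_7(x) = 0}. Here v_7(7546) = v_7(num) − v_7(den) = 3; compare against these criteria.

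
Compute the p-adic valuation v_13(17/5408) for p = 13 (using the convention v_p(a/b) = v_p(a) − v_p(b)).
v_13(17/5408) = -2

Factor powers of 13 from the numerator and denominator of the reduced fraction: 17 = 13^0 · 17 and 5408 = 13^2 · 32. Apply v_p(a/b) = v_p(a) − v_p(b): v_13(17/5408) = 0 − 2 = -2.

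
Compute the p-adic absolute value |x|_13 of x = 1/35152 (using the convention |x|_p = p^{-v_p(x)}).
|1/35152|_13 = 2197

Step 1 — compute v_13(x) by factoring powers of 13 out of the numerator and denominator: v_13(1/35152) = -3. Step 2 — apply |x|_p = p^{-v_p(x)} = 13^{3} = 2197.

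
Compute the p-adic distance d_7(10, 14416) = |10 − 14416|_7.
d_7(10, 14416) = 1/2401

Step 1 — x − y = 10 − 14416 = -14406. Step 2 — v_7(-14406) = 4 (factor: -14406 = −(7^4 · 6); the sign does not affect v_p). Step 3 — |x − y|_7 = 7^{-4} = 1/2401.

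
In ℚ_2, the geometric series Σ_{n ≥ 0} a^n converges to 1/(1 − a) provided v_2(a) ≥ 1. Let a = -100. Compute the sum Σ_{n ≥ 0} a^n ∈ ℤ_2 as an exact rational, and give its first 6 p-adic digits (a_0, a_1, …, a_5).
Σ a^n = 1/(1 − a) = 1/101;  first 6 digits = (1, 0, 1, 1, 0, 1)

v_2(a) = 2 ≥ 1, so the series converges in ℤ_2 to 1/(1 − a) = 1/(1 − (-100)) = 1/101. Expand this rational in ℤ_2: compute digits iteratively via d_i = x_i mod 2, x_{i+1} = (x_i − d_i)/2. The first 6 digits are (1, 0, 1, 1, 0, 1).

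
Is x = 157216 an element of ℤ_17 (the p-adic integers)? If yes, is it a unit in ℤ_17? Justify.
x ∈ ℤ_17 but not a unit; v_17(x) = 3 > 0

ℤ_17 = {x ∈ ℚ_17 : v_17(x) ≥ 0} and ℤ_17^× = {x ∈ ℤ_17 : v_17(x) = 0}. Here v_17(157216) = v_17(num) − v_17(den) = 3; compare against these criteria.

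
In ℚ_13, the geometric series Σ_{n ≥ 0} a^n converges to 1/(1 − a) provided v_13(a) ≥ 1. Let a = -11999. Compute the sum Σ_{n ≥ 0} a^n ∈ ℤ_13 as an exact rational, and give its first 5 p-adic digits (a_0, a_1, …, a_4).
Σ a^n = 1/(1 − a) = 1/12000;  first 5 digits = (1, 0, 7, 7, 9)

v_13(a) = 2 ≥ 1, so the series converges in ℤ_13 to 1/(1 − a) = 1/(1 − (-11999)) = 1/12000. Expand this rational in ℤ_13: compute digits iteratively via d_i = x_i mod 13, x_{i+1} = (x_i − d_i)/13. The first 5 digits are (1, 0, 7, 7, 9).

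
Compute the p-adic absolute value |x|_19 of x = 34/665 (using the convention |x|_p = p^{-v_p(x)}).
|34/665|_19 = 19

Step 1 — compute v_19(x) by factoring powers of 19 out of the numerator and denominator: v_19(34/665) = -1. Step 2 — apply |x|_p = p^{-v_p(x)} = 19^{1} = 19.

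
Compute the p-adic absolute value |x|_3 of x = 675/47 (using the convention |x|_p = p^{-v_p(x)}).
|675/47|_3 = 1/27

Step 1 — compute v_3(x) by factoring powers of 3 out of the numerator and denominator: v_3(675/47) = 3. Step 2 — apply |x|_p = p^{-v_p(x)} = 3^{-3} = 1/27.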